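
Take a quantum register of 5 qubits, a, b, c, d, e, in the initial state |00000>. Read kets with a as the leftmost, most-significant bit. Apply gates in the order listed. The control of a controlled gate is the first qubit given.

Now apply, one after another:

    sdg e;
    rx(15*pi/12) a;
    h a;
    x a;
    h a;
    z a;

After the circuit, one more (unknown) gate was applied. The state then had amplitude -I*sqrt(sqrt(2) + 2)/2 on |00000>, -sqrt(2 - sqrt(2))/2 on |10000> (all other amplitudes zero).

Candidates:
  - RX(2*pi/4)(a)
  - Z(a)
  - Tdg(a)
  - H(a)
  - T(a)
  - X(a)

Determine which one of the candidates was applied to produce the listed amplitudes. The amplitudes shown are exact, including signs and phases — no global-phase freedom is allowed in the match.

The unique candidate consistent with the amplitudes is X(a). Key observation: steps 3-6 multiply out to the identity, so the circuit reduces to the remaining gates.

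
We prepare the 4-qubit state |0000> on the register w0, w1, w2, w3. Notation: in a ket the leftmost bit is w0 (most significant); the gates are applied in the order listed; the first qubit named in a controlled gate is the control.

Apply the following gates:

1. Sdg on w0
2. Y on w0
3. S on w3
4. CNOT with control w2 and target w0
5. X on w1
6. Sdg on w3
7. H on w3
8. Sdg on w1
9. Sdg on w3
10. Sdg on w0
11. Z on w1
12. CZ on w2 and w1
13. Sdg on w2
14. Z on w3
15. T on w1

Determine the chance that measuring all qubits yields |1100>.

A full measurement returns |1100> with probability 1/2.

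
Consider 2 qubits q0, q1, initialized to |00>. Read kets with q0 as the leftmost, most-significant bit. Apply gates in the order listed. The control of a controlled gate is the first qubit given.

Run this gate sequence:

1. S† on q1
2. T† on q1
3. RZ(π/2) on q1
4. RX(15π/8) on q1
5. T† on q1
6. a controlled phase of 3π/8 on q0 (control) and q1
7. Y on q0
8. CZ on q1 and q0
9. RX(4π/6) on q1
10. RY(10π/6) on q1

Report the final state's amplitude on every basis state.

The final amplitudes are 0 on |00>, 0 on |01>, -3*sin(pi/16)/4 - sqrt(3)*exp(3*I*pi/4)*cos(pi/16)/4 - I*sin(pi/16)/4 + sqrt(3)*exp(I*pi/4)*cos(pi/16)/4 on |10>, sqrt(3)*sin(pi/16)/4 - 3*exp(3*I*pi/4)*cos(pi/16)/4 - exp(I*pi/4)*cos(pi/16)/4 - sqrt(3)*I*sin(pi/16)/4 on |11>.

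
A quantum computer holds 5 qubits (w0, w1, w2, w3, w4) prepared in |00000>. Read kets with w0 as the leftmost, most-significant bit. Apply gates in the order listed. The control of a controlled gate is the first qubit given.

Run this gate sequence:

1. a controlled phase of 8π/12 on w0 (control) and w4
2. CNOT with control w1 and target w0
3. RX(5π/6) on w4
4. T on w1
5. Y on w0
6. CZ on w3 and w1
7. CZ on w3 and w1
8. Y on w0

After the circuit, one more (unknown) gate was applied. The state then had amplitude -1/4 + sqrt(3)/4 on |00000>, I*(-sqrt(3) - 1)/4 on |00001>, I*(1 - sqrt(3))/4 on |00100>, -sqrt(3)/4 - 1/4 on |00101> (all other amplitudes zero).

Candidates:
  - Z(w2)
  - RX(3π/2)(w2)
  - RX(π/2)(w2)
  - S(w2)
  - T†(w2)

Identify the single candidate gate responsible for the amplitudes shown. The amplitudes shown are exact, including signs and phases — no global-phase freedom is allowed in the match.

The unique candidate consistent with the amplitudes is RX(π/2)(w2). Key observation: gates 5-8 undo each other exactly, leaving only the rest of the circuit to track.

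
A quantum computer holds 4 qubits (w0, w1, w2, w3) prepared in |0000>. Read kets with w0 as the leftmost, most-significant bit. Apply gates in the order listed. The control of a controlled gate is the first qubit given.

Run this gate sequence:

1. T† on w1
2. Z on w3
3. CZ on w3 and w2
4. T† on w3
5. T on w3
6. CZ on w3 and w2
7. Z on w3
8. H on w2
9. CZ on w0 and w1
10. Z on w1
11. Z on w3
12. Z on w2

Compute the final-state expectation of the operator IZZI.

The expectation value of IZZI is 0. Key observation: gates 2-7 undo each other exactly, leaving only the rest of the circuit to track.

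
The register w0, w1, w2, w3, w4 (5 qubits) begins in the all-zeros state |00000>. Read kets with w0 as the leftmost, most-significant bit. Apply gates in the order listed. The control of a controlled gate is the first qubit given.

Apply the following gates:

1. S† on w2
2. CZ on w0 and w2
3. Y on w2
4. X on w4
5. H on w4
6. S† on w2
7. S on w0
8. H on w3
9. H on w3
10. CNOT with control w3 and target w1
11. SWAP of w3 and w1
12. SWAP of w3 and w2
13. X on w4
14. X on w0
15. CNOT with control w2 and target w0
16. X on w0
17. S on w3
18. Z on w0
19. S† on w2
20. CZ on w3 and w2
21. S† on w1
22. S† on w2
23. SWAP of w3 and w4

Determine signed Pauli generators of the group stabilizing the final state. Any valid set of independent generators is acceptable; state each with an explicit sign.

The final state is stabilized by the group generated by -IIIXI, +ZIIII, +IZIII, +IIZII, -IIIIZ; other independent generating sets are equally valid.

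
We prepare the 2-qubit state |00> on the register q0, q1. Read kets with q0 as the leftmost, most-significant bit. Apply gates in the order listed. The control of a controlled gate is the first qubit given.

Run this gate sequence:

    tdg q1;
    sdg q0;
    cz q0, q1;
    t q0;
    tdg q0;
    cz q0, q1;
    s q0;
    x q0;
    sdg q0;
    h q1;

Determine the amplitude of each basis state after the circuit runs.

After the circuit, the state carries amplitude 0 on |00>, 0 on |01>, -sqrt(2)*I/2 on |10>, -sqrt(2)*I/2 on |11>. Key observation: gates 2-7 undo each other exactly, leaving only the rest of the circuit to track.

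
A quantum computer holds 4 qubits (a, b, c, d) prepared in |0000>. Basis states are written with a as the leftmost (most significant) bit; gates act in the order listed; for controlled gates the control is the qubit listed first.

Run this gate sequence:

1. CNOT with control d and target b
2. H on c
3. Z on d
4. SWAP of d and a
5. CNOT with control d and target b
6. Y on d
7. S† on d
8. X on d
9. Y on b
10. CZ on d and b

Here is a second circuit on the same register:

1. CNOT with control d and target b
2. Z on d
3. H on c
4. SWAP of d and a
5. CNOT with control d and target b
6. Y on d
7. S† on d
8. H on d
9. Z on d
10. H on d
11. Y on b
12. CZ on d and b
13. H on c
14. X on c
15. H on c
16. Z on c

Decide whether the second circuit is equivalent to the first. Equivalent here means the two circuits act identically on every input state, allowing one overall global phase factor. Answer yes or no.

Yes, they are equivalent — the unitaries differ by at most a global phase.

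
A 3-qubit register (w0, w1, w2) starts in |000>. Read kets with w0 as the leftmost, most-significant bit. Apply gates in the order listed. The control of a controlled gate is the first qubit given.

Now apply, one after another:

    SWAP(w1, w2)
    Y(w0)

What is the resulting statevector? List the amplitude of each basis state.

The final amplitudes are I on |100>, and 0 on every other basis state.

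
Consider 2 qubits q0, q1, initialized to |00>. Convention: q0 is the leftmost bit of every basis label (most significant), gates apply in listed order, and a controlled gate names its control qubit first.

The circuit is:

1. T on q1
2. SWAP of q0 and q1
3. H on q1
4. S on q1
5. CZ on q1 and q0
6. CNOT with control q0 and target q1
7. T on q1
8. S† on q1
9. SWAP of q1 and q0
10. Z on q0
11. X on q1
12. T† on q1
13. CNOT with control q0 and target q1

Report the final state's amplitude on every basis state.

The resulting statevector has amplitude 0 on |00>, -sqrt(2)*exp(3*I*pi/4)/2 on |01>, -sqrt(2)/2 on |10>, 0 on |11>.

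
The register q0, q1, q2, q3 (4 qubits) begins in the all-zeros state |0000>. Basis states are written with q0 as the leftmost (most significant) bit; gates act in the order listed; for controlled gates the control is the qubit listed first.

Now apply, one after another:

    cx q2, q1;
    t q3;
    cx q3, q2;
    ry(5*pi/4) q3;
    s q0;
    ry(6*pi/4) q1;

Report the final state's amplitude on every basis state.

The resulting statevector has amplitude sqrt(4 - 2*sqrt(2))/4 on |0000>, -sqrt(2*sqrt(2) + 4)/4 on |0001>, -sqrt(4 - 2*sqrt(2))/4 on |0100>, sqrt(2*sqrt(2) + 4)/4 on |0101>, and 0 on every other basis state.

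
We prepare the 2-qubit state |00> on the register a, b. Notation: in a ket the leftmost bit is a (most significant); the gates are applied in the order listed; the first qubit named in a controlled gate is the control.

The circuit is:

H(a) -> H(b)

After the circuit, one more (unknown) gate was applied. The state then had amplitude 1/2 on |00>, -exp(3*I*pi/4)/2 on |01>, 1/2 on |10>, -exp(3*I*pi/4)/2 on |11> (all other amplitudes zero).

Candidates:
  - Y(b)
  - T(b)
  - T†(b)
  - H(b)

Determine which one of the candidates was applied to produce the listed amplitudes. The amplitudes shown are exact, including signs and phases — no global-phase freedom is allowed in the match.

The applied gate was T†(b).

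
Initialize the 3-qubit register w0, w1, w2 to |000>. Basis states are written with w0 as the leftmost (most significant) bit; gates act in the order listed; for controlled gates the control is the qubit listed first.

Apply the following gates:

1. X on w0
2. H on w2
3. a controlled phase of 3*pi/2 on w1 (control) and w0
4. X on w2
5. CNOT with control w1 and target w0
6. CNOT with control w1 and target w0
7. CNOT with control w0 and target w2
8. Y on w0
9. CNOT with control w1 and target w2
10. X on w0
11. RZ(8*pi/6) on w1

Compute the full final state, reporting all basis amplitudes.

The final amplitudes are sqrt(2)*exp(5*I*pi/6)/2 on |100>, sqrt(2)*exp(5*I*pi/6)/2 on |101>, and 0 on every other basis state. Key observation: gates 5-6 undo each other exactly, leaving only the rest of the circuit to track.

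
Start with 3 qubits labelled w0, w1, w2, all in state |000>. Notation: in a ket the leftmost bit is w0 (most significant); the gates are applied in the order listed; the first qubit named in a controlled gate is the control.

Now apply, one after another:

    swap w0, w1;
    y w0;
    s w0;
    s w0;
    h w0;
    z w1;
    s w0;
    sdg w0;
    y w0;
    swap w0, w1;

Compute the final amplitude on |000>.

The amplitude on |000> is sqrt(2)/2.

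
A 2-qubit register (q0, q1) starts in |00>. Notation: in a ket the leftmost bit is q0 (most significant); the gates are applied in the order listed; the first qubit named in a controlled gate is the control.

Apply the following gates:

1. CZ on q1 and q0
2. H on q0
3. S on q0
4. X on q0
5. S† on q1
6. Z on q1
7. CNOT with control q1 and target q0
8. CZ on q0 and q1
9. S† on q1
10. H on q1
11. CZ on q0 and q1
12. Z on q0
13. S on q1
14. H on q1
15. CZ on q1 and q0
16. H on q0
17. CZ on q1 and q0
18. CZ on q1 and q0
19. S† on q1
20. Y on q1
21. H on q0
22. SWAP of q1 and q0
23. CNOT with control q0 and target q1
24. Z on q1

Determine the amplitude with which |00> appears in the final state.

|00> carries amplitude sqrt(2)*(-1 - I)/4 in the final state. Key observation: gates 17-18 undo each other exactly, leaving only the rest of the circuit to track.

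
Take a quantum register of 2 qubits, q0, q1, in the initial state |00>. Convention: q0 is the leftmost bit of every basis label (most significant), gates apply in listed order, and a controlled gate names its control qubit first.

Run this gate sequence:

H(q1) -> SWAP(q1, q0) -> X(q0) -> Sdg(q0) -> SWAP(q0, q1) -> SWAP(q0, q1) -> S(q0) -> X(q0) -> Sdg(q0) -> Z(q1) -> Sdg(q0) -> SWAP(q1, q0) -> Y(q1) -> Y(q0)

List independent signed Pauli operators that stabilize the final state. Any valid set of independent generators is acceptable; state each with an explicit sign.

The final state is stabilized by the group generated by +IX, -ZI; other independent generating sets are equally valid. Key observation: steps 3-8 multiply out to the identity, so the circuit reduces to the remaining gates.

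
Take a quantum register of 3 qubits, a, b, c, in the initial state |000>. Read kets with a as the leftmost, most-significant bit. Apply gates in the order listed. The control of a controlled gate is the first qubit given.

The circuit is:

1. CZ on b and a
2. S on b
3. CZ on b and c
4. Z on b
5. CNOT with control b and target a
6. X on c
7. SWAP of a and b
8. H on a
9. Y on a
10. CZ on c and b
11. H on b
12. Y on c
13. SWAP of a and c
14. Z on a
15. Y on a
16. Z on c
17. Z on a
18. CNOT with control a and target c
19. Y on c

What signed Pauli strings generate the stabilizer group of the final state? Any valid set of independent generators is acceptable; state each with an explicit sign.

The final state is stabilized by the group generated by +IXI, -IIX, -ZII; other independent generating sets are equally valid.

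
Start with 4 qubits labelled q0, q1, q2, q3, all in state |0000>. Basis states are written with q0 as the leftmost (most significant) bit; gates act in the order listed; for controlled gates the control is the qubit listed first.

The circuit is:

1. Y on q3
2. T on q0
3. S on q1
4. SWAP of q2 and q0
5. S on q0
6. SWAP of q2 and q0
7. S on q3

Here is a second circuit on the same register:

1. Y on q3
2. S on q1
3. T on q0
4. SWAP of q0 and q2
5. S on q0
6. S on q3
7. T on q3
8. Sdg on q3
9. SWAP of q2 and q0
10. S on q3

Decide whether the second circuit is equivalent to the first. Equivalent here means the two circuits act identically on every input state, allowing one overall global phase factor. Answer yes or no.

No, they are not equivalent — no single phase factor reconciles the two unitaries.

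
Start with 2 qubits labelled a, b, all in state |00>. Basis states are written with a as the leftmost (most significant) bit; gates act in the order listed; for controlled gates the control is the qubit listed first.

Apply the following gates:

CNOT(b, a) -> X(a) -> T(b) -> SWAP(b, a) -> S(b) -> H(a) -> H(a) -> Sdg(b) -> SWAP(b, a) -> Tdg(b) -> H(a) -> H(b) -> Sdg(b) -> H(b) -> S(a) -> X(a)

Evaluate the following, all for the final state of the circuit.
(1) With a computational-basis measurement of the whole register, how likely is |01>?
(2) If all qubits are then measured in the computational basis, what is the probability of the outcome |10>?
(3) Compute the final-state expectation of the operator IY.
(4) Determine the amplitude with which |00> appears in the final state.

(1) A full measurement returns |01> with probability 1/4. Key observation: gates 3-10 undo each other exactly, leaving only the rest of the circuit to track.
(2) A full measurement returns |10> with probability 1/4.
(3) The expectation value of IY is 1.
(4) The amplitude on |00> is sqrt(2)*(-1 - I)/4.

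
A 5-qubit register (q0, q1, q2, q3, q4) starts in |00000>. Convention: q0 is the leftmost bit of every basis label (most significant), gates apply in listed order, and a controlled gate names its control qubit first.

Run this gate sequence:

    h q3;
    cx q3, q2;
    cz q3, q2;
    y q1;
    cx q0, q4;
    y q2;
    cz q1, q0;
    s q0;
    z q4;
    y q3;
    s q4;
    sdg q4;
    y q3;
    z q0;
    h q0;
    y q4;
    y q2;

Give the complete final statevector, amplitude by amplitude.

The final amplitudes are -1/2 on |01001>, 1/2 on |01111>, -1/2 on |11001>, 1/2 on |11111>, and 0 on every other basis state.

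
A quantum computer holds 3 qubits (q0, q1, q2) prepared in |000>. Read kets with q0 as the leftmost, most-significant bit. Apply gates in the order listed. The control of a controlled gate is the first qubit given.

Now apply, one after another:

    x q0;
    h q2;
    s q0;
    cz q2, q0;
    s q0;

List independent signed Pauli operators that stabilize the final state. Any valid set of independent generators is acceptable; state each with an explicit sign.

The stabilizer group can be generated by -IIX, -ZII, +IZI, among other valid generating sets.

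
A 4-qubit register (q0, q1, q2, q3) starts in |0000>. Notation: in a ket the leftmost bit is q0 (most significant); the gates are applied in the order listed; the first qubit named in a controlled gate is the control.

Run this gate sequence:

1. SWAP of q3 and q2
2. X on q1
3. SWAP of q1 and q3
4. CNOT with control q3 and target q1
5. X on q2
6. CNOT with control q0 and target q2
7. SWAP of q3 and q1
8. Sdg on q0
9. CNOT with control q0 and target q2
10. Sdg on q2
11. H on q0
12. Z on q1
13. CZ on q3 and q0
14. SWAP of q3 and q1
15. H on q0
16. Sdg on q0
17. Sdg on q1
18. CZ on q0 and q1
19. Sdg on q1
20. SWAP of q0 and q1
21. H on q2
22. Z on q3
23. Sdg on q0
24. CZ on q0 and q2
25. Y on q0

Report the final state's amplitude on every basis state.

The resulting statevector has amplitude sqrt(2)/2 on |0101>, sqrt(2)/2 on |0111>, and 0 on every other basis state.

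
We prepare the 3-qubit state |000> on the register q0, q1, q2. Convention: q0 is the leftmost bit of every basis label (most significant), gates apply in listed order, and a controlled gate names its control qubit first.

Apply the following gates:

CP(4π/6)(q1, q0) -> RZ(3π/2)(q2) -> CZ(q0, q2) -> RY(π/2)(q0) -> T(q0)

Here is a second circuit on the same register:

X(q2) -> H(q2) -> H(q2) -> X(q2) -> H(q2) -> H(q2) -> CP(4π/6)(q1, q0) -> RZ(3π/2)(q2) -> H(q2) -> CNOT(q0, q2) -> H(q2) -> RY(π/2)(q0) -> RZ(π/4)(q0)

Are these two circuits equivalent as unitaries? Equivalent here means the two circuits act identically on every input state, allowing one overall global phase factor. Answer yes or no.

Yes — the two circuits implement the same unitary up to a global phase.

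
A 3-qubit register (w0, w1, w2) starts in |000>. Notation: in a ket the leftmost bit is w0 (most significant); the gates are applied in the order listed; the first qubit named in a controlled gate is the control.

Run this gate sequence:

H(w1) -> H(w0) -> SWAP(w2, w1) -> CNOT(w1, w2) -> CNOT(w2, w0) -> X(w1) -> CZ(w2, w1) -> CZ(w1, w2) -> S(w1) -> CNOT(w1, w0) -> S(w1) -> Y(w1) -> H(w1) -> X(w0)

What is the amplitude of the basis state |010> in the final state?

|010> carries amplitude sqrt(2)*I/4 in the final state.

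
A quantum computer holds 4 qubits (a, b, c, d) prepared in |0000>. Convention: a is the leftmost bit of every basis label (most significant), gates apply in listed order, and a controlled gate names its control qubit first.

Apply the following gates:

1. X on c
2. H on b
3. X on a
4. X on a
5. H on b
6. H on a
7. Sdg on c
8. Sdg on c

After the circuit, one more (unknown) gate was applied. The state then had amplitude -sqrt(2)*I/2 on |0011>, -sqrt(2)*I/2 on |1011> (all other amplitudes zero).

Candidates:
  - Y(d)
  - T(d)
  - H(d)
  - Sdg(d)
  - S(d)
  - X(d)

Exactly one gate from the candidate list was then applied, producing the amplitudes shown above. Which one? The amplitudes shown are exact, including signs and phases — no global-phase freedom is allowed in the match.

The unique candidate consistent with the amplitudes is Y(d). Key observation: steps 2-5 multiply out to the identity, so the circuit reduces to the remaining gates.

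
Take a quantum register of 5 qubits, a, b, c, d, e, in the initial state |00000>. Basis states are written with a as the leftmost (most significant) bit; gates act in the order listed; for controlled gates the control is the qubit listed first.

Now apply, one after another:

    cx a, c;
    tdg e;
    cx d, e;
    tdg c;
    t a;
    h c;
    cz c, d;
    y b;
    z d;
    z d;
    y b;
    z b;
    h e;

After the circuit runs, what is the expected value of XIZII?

In the final state, XIZII has expectation 0.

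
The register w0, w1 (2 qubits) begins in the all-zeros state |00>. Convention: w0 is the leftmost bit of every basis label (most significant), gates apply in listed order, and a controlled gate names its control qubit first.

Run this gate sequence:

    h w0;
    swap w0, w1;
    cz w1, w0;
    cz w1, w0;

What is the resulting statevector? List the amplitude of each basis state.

The resulting statevector has amplitude sqrt(2)/2 on |00>, sqrt(2)/2 on |01>, 0 on |10>, 0 on |11>.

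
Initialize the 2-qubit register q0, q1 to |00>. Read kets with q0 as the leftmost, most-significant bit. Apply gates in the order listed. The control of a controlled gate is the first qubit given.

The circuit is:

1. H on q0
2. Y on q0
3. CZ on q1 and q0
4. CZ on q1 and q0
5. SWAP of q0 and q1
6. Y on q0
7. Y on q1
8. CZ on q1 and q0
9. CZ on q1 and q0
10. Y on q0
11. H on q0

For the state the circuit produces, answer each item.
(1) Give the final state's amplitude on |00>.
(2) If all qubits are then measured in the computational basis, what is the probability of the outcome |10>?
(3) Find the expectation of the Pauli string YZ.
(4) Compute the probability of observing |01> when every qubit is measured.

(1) The final state's coefficient on |00> equals 1/2.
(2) The probability of measuring |10> is 1/4.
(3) The expectation value of YZ is 0.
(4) Outcome |01> occurs with probability 1/4.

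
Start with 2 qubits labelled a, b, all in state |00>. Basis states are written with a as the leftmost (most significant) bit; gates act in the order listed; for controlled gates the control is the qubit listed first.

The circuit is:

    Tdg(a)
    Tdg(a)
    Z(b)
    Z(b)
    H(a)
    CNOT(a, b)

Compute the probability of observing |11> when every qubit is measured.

A full measurement returns |11> with probability 1/2.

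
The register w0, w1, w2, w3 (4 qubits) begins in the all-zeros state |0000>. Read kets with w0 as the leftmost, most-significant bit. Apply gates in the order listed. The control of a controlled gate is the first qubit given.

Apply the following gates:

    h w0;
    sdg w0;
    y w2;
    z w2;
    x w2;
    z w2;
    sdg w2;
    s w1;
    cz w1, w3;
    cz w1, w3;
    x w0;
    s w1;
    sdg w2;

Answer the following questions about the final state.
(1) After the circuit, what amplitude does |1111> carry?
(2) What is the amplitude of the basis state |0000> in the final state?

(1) |1111> carries amplitude 0 in the final state.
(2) The amplitude on |0000> is -sqrt(2)/2.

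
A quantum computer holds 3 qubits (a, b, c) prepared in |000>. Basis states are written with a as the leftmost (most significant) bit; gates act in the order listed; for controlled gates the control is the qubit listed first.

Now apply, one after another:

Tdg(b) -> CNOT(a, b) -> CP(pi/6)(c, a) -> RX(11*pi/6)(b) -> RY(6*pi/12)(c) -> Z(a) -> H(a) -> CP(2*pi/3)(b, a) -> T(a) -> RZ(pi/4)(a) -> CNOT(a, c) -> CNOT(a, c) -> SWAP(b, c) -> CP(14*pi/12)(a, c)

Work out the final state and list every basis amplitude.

After the circuit, the state carries amplitude (sqrt(2) + sqrt(6))*exp(7*I*pi/8)/8 on |000>, (-sqrt(6) + sqrt(2))*exp(3*I*pi/8)/8 on |001>, (sqrt(2) + sqrt(6))*exp(7*I*pi/8)/8 on |010>, (-sqrt(6) + sqrt(2))*exp(3*I*pi/8)/8 on |011>, (-sqrt(6) - sqrt(2))*exp(3*I*pi/8)/8 on |100>, (-sqrt(6) + sqrt(2))*exp(17*I*pi/24)/8 on |101>, (-sqrt(6) - sqrt(2))*exp(3*I*pi/8)/8 on |110>, (-sqrt(6) + sqrt(2))*exp(17*I*pi/24)/8 on |111>. Key observation: steps 11-12 multiply out to the identity, so the circuit reduces to the remaining gates.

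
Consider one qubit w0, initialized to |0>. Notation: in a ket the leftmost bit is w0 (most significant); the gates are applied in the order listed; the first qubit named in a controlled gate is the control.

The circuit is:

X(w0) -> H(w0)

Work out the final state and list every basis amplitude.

After the circuit, the state carries amplitude sqrt(2)/2 on |0>, -sqrt(2)/2 on |1>.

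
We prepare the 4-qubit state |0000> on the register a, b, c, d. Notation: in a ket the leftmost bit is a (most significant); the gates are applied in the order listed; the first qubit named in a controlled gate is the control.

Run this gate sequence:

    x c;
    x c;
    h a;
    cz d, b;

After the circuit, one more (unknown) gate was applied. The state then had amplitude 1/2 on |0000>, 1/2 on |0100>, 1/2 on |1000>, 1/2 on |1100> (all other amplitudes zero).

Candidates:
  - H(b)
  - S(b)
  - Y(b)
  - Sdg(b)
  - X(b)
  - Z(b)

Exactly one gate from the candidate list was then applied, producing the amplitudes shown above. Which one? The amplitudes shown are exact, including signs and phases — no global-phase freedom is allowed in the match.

It was H(b) that produced the state shown. Key observation: gates 1-2 undo each other exactly, leaving only the rest of the circuit to track.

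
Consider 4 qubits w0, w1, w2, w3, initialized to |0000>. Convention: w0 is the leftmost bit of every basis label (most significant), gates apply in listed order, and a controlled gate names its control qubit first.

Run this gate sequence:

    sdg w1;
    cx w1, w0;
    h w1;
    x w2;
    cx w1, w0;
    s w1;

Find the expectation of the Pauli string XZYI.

The expectation value of XZYI is 0.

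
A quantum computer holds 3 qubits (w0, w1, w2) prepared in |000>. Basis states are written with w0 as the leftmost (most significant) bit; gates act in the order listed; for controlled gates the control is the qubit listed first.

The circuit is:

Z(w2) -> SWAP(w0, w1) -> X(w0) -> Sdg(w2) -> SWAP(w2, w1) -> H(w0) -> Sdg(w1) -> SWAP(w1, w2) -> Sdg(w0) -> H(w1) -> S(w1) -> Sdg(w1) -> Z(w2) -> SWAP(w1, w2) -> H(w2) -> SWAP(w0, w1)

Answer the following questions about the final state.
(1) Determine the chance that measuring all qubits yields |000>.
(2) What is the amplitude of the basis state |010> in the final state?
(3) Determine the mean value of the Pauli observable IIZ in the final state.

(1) A full measurement returns |000> with probability 1/2.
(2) The amplitude on |010> is sqrt(2)*I/2.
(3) In the final state, IIZ has expectation 1.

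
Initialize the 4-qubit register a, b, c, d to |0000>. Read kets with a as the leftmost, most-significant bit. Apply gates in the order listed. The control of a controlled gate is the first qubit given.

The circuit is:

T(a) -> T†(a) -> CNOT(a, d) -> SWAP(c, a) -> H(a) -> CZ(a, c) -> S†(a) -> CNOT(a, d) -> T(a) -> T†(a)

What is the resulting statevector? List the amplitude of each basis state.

The resulting statevector has amplitude sqrt(2)/2 on |0000>, -sqrt(2)*I/2 on |1001>, and 0 on every other basis state.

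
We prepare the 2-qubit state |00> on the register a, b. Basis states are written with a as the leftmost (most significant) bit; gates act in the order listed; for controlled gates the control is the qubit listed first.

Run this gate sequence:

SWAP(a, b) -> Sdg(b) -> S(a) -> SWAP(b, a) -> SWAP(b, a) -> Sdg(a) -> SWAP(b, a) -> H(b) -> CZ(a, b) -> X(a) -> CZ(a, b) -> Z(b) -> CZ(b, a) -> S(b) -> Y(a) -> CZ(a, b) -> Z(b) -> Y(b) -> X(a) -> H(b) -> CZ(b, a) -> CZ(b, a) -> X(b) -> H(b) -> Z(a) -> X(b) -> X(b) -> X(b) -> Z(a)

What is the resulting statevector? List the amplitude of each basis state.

The resulting statevector has amplitude 0 on |00>, 0 on |01>, -sqrt(2)/2 on |10>, -sqrt(2)*I/2 on |11>. Key observation: the block from step 3 through step 6 cancels to the identity and can be dropped.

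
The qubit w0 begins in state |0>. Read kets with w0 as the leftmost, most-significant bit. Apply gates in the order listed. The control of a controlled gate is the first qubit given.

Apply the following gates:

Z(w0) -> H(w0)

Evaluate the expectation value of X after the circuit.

The expectation value of X is 1.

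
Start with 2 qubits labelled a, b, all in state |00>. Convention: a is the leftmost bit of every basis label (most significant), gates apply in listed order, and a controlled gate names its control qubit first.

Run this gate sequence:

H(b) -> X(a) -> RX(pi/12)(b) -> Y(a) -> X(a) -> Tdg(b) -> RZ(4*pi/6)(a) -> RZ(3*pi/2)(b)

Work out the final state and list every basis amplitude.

The final amplitudes are 0 on |00>, 0 on |01>, -sqrt(12 - 6*sqrt(2))*exp(7*I*pi/12)/8 - sqrt(6*sqrt(2) + 12)*exp(I*pi/12)/8 - sqrt(4 - 2*sqrt(2))*exp(I*pi/12)/8 + sqrt(2*sqrt(2) + 4)*exp(7*I*pi/12)/8 on |10>, -sqrt(2*sqrt(2) + 4)*exp(5*I*pi/6)/8 + sqrt(12 - 6*sqrt(2))*exp(5*I*pi/6)/8 + sqrt(4 - 2*sqrt(2))*exp(I*pi/3)/8 + sqrt(6*sqrt(2) + 12)*exp(I*pi/3)/8 on |11>.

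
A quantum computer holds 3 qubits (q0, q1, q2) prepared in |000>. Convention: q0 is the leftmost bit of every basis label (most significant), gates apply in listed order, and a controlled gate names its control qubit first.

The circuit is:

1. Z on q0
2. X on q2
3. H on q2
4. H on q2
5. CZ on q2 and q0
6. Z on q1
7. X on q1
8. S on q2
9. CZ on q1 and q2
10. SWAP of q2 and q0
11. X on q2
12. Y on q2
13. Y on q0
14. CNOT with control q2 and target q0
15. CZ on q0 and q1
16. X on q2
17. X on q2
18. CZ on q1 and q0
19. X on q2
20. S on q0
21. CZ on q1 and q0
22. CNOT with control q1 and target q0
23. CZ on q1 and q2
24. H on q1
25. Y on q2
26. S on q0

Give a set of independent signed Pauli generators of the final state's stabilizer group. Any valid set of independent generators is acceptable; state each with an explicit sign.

One valid set of independent stabilizer generators is -IXI, -ZII, +IIZ (any independent generating set of the same group is equally correct).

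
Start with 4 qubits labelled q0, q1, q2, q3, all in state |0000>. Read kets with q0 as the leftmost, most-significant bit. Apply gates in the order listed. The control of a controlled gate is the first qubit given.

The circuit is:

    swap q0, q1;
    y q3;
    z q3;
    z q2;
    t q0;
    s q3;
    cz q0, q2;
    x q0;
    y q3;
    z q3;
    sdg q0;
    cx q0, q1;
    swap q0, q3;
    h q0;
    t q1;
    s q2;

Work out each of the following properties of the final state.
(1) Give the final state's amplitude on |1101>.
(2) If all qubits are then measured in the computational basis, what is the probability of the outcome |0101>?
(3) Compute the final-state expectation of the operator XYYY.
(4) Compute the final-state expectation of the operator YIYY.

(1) The amplitude on |1101> is -sqrt(2)*exp(I*pi/4)/2.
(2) The probability of measuring |0101> is 1/2.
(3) In the final state, XYYY has expectation 0.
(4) The observable YIYY averages to 0.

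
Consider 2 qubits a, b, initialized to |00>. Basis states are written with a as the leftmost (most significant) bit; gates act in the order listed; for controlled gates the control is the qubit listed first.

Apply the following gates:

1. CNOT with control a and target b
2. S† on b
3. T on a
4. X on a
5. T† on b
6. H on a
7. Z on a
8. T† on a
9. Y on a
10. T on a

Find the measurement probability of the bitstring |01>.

Outcome |01> occurs with probability 0.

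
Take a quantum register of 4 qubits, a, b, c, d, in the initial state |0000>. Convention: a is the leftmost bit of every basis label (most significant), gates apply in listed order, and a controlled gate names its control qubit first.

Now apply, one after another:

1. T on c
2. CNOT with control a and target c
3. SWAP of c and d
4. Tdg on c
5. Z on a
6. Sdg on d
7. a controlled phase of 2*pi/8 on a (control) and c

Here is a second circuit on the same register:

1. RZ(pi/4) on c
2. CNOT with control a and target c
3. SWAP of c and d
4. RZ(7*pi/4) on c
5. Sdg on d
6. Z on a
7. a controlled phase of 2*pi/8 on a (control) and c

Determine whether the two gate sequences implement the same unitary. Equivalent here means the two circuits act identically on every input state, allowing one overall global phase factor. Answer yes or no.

Yes — the two circuits implement the same unitary up to a global phase.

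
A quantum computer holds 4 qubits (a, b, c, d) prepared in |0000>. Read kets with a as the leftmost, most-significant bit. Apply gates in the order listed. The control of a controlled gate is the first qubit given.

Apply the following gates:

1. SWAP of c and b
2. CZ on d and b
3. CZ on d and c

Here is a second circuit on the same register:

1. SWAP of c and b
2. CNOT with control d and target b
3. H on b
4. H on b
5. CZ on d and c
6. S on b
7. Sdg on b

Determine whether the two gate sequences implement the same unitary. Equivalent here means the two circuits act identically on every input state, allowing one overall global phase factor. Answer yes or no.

No, they are not equivalent — no single phase factor reconciles the two unitaries.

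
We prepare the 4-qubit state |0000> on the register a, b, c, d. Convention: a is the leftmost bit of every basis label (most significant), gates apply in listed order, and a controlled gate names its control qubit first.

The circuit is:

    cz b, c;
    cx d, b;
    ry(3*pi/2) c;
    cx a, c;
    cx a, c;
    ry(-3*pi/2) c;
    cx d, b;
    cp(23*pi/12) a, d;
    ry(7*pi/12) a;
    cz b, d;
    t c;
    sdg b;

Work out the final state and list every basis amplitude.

The final amplitudes are -sqrt(2 - sqrt(2))/4 + sqrt(3*sqrt(2) + 6)/4 on |0000>, sqrt(6 - 3*sqrt(2))/4 + sqrt(sqrt(2) + 2)/4 on |1000>, and 0 on every other basis state. Key observation: steps 2-7 multiply out to the identity, so the circuit reduces to the remaining gates.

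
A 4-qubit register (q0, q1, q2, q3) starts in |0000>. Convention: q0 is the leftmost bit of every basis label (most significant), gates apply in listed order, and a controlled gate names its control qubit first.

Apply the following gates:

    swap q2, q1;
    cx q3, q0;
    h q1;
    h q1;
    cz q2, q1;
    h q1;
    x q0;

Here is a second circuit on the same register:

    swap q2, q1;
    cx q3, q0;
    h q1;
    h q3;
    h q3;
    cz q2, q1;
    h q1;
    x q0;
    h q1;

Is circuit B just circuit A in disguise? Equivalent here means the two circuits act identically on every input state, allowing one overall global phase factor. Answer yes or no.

No — the two circuits implement different unitaries, even allowing a global phase.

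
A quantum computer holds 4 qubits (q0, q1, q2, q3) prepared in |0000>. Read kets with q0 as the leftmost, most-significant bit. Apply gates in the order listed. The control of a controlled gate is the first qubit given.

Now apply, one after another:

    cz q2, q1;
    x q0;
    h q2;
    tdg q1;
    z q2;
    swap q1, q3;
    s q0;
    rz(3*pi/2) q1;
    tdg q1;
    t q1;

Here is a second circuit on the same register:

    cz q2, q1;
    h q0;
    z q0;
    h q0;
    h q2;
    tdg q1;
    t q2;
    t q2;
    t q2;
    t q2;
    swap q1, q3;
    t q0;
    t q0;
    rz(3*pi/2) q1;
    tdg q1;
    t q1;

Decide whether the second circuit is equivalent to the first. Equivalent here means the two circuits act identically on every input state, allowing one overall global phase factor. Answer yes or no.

Yes: on every input state the two circuits agree up to one overall phase factor.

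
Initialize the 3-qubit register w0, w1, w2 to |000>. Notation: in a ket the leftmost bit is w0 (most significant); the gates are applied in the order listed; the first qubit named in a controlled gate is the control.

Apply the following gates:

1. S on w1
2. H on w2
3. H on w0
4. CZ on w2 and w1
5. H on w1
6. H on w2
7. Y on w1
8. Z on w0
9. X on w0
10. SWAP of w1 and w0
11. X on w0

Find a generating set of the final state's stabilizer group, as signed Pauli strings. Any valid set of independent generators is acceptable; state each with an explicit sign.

The stabilizer group can be generated by -XII, -IXI, +IIZ, among other valid generating sets.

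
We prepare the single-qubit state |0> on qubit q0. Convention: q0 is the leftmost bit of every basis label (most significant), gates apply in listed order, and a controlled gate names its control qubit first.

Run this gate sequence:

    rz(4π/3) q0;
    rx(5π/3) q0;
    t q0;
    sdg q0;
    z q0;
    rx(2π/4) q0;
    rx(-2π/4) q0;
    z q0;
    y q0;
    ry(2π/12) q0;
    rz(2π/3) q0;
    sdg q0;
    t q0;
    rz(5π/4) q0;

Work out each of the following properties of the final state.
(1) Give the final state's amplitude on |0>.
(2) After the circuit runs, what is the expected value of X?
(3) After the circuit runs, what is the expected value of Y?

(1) |0> carries amplitude (-sqrt(6)*I + (sqrt(2) + sqrt(6))*exp(3*I*pi/4) + 3*sqrt(2)*I)*exp(3*I*pi/8)/8 in the final state. Key observation: gates 5-8 undo each other exactly, leaving only the rest of the circuit to track.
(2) The observable X averages to -1/8 + 3*sqrt(2)/16.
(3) The expectation value of Y is sqrt(3)/8 + 5*sqrt(6)/16.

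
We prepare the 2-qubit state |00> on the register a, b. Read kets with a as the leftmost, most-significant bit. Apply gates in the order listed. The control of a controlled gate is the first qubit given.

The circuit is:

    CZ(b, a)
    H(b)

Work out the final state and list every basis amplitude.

After the circuit, the state carries amplitude sqrt(2)/2 on |00>, sqrt(2)/2 on |01>, 0 on |10>, 0 on |11>.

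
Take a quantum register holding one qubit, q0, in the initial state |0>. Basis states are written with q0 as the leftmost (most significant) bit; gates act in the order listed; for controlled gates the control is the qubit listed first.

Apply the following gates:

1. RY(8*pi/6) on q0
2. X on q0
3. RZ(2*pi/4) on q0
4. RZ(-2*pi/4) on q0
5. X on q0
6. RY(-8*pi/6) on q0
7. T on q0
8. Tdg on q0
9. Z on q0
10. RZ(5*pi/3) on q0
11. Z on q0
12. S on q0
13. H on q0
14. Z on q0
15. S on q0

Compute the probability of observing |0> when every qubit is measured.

The probability of measuring |0> is 1/2. Key observation: the block from step 1 through step 6 cancels to the identity and can be dropped.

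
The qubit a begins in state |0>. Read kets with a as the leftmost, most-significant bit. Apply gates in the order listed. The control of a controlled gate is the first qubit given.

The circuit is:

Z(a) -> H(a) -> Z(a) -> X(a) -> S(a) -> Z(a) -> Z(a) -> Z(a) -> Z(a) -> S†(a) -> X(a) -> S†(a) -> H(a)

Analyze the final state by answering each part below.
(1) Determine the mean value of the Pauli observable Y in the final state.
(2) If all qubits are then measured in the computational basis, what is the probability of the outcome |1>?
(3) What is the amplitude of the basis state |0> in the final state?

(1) The expectation value of Y is -1. Key observation: steps 4-11 multiply out to the identity, so the circuit reduces to the remaining gates.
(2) A full measurement returns |1> with probability 1/2.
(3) The amplitude on |0> is 1/2 + I/2.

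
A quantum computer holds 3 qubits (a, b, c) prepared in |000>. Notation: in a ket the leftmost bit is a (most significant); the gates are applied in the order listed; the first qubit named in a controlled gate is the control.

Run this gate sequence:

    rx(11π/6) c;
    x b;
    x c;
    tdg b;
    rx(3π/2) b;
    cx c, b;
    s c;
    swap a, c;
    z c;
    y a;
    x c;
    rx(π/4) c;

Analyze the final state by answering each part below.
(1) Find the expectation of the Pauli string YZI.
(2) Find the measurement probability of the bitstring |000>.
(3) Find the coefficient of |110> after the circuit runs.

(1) The observable YZI averages to -1/2.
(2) Outcome |000> occurs with probability -sqrt(2)/16 - sqrt(6)/32 + sqrt(3)/16 + 1/8.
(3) The amplitude on |110> is (-1 + sqrt(3))*sqrt(2 - sqrt(2))*exp(I*pi/4)/8.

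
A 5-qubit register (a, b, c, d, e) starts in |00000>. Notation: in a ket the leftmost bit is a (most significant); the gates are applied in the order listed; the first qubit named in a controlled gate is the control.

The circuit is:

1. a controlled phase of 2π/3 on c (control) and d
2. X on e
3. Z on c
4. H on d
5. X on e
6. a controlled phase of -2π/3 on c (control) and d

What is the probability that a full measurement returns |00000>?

Outcome |00000> occurs with probability 1/2.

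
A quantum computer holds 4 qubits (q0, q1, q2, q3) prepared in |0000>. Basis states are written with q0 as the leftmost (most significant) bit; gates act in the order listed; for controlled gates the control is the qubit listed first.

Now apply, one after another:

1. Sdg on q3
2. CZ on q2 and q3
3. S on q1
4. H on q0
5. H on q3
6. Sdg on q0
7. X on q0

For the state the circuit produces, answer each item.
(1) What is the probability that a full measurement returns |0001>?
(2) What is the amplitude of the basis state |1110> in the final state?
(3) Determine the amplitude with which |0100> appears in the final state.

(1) Outcome |0001> occurs with probability 1/4.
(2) |1110> carries amplitude 0 in the final state.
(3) The amplitude on |0100> is 0.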